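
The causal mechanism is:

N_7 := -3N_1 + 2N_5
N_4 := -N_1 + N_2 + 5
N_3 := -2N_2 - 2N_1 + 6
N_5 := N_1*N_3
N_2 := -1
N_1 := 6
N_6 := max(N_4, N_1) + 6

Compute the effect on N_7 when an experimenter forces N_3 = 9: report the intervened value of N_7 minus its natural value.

The intervention breaks the incoming arrows to N_3: N_3 := -2N_2 - 2N_1 + 6 no longer applies, and N_3 = 9.
N_5 = N_1*N_3  [with N_1=6, N_3=9]  = 54
N_7 = -3N_1 + 2N_5  [with N_1=6, N_5=54]  = 90
Without intervention: N_3 = -2N_2 - 2N_1 + 6  [with N_2=-1, N_1=6]  = -4; N_5 = N_1*N_3  [with N_1=6, N_3=-4]  = -24; N_7 = -3N_1 + 2N_5  [with N_1=6, N_5=-24]  = -66.
Change = 90 − (-66) = 156.

156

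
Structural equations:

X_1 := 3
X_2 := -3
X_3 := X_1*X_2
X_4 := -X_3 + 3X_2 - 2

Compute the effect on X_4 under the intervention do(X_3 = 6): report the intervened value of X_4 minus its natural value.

-15

The intervention breaks the incoming arrows to X_3: X_3 := X_1*X_2 no longer applies, and X_3 = 6.
X_4 = -X_3 + 3X_2 - 2  [with X_3=6, X_2=-3]  = -17
Without intervention: X_3 = X_1*X_2  [with X_1=3, X_2=-3]  = -9; X_4 = -X_3 + 3X_2 - 2  [with X_3=-9, X_2=-3]  = -2.
Change = -17 − (-2) = -15.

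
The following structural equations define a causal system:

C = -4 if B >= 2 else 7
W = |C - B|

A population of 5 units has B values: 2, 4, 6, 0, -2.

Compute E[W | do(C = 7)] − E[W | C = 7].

Under do(C=7), C's equation is replaced by C=7 for every unit. Per-unit W: 5, 3, 1, 7, 9. Mean = 5.
E[W|C=7] averages over only the 2 units with C=7 (B = 0, -2): W = 7, 9, mean 8.
Difference = 5 − 8 = -3.

-3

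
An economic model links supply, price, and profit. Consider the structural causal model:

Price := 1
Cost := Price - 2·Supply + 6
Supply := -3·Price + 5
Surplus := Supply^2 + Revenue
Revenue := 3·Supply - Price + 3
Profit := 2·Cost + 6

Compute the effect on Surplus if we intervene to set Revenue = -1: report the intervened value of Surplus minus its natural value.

-9

Under do(Revenue=-1), the mechanism Revenue := 3·Supply - Price + 3 is discarded; Revenue is fixed at -1.
Supply = -3·Price + 5  [with Price=1]  = 2
Surplus = Supply^2 + Revenue  [with Supply=2, Revenue=-1]  = 3
Without intervention: Supply = -3·Price + 5  [with Price=1]  = 2; Revenue = 3·Supply - Price + 3  [with Supply=2, Price=1]  = 8; Surplus = Supply^2 + Revenue  [with Supply=2, Revenue=8]  = 12.
Change = 3 − 12 = -9.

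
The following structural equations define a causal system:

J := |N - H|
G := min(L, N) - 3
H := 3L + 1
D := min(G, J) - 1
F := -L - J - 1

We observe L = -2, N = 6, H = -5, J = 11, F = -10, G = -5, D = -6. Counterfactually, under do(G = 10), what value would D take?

Intervening sets G = 10 and removes its equation (G := min(L, N) - 3).
H = 3L + 1  [with L=-2]  = -5
J = |N - H|  [with N=6, H=-5]  = 11
D = min(G, J) - 1  [with G=10, J=11]  = 9

9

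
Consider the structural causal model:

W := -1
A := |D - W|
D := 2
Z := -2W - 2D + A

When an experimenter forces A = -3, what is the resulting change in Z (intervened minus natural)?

The intervention breaks the incoming arrows to A: A := |D - W| no longer applies, and A = -3.
Z = -2W - 2D + A  [with W=-1, D=2, A=-3]  = -5
Without intervention: A = |D - W|  [with D=2, W=-1]  = 3; Z = -2W - 2D + A  [with W=-1, D=2, A=3]  = 1.
Change = -5 − 1 = -6.

-6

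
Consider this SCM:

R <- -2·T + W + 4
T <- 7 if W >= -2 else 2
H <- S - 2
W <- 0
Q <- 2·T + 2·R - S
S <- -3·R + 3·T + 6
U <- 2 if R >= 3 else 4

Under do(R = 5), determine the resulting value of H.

10

The intervention breaks the incoming arrows to R: R <- -2·T + W + 4 no longer applies, and R = 5.
T = 7 if W >= -2 else 2  [with W=0]  = 7
S = -3·R + 3·T + 6  [with R=5, T=7]  = 12
H = S - 2  [with S=12]  = 10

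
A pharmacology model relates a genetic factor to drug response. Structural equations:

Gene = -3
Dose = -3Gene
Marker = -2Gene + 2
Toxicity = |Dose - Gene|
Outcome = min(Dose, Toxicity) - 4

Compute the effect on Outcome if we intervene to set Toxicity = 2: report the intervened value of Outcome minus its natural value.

-7

Intervening sets Toxicity = 2 and removes its equation (Toxicity = |Dose - Gene|).
Dose = -3Gene  [with Gene=-3]  = 9
Outcome = min(Dose, Toxicity) - 4  [with Dose=9, Toxicity=2]  = -2
Without intervention: Dose = -3Gene  [with Gene=-3]  = 9; Toxicity = |Dose - Gene|  [with Dose=9, Gene=-3]  = 12; Outcome = min(Dose, Toxicity) - 4  [with Dose=9, Toxicity=12]  = 5.
Change = -2 − 5 = -7.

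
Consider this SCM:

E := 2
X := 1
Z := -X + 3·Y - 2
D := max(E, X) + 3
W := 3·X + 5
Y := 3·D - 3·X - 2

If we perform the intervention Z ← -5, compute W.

The intervention breaks the incoming arrows to Z: Z := -X + 3·Y - 2 no longer applies, and Z = -5.
Since W is not a descendant of the intervened variable, it is unaffected.
W = 3·X + 5  [with X=1]  = 8

8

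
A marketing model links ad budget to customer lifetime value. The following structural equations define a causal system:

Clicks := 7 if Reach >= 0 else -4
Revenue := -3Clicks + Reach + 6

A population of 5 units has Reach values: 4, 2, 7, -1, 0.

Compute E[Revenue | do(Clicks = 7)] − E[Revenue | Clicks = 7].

-0.85

The intervention sets Clicks=7 in all 5 units regardless of Reach. Recomputing Revenue per unit gives -11, -13, -8, -16, -15; average -12.6.
Observing Clicks=7 restricts to units where Clicks's equation naturally yields 7: Reach ∈ {4, 2, 7, 0}. In that subpopulation Revenue = -11, -13, -8, -15, mean -11.75.
Difference = -12.6 − (-11.75) = -0.85.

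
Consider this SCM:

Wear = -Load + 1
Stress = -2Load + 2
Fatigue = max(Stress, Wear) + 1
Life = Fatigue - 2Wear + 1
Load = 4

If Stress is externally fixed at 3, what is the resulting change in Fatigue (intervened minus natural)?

Under do(Stress=3), the mechanism Stress = -2Load + 2 is discarded; Stress is fixed at 3.
Wear = -Load + 1  [with Load=4]  = -3
Fatigue = max(Stress, Wear) + 1  [with Stress=3, Wear=-3]  = 4
Without intervention: Stress = -2Load + 2  [with Load=4]  = -6; Wear = -Load + 1  [with Load=4]  = -3; Fatigue = max(Stress, Wear) + 1  [with Stress=-6, Wear=-3]  = -2.
Change = 4 − (-2) = 6.

6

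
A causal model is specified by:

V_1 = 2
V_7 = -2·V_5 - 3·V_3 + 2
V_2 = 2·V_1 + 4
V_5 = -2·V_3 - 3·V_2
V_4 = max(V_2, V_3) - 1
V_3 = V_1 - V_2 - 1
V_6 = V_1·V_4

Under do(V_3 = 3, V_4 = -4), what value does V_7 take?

Under do(V_3 = 3, V_4 = -4), each intervened variable's structural equation is replaced by its fixed value.
V_2 = 2·V_1 + 4  [with V_1=2]  = 8
V_5 = -2·V_3 - 3·V_2  [with V_3=3, V_2=8]  = -30
V_7 = -2·V_5 - 3·V_3 + 2  [with V_5=-30, V_3=3]  = 53

53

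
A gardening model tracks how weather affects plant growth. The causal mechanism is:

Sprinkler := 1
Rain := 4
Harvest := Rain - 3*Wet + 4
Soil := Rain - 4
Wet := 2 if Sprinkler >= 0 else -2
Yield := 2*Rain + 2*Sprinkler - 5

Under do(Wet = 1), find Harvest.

5

Under do(Wet=1), the mechanism Wet := 2 if Sprinkler >= 0 else -2 is discarded; Wet is fixed at 1.
Harvest = Rain - 3*Wet + 4  [with Rain=4, Wet=1]  = 5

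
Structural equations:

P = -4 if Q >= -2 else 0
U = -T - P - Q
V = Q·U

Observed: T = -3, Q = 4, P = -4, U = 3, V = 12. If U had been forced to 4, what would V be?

Intervening sets U = 4 and removes its equation (U = -T - P - Q).
V = Q·U  [with Q=4, U=4]  = 16

16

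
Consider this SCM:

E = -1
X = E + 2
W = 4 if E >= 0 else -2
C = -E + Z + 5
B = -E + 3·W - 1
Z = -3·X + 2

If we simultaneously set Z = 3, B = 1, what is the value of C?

Setting Z = 3, B = 1 by intervention discards those variables' equations.
C = -E + Z + 5  [with E=-1, Z=3]  = 9

9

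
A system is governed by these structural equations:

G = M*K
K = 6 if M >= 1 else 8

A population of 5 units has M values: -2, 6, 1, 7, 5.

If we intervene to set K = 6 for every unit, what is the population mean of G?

20.4

Every unit gets K=6 under the intervention. G values become -12, 36, 6, 42, 30; E[G|do(K=6)] = 20.4.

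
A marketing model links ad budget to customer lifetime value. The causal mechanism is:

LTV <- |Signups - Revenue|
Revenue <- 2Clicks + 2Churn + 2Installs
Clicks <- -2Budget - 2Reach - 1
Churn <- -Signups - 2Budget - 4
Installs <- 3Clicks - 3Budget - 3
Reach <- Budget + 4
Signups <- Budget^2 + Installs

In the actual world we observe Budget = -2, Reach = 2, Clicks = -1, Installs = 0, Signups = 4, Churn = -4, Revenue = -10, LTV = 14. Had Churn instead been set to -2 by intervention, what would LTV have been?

Intervening sets Churn = -2 and removes its equation (Churn <- -Signups - 2Budget - 4).
Reach = Budget + 4  [with Budget=-2]  = 2
Clicks = -2Budget - 2Reach - 1  [with Budget=-2, Reach=2]  = -1
Installs = 3Clicks - 3Budget - 3  [with Clicks=-1, Budget=-2]  = 0
Signups = Budget^2 + Installs  [with Budget=-2, Installs=0]  = 4
Revenue = 2Clicks + 2Churn + 2Installs  [with Clicks=-1, Churn=-2, Installs=0]  = -6
LTV = |Signups - Revenue|  [with Signups=4, Revenue=-6]  = 10

10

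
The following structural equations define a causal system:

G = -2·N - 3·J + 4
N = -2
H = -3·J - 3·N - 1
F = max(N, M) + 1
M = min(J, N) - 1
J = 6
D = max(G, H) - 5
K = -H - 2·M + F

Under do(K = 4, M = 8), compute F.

Under do(K = 4, M = 8), each intervened variable's structural equation is replaced by its fixed value.
F = max(N, M) + 1  [with N=-2, M=8]  = 9

9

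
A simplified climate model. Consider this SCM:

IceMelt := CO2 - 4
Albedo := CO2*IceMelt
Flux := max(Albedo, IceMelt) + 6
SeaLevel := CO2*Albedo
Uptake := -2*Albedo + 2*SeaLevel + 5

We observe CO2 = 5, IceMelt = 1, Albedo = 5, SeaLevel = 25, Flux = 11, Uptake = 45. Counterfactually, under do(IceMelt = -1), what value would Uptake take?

Under do(IceMelt=-1), the mechanism IceMelt := CO2 - 4 is discarded; IceMelt is fixed at -1.
Albedo = CO2*IceMelt  [with CO2=5, IceMelt=-1]  = -5
SeaLevel = CO2*Albedo  [with CO2=5, Albedo=-5]  = -25
Uptake = -2*Albedo + 2*SeaLevel + 5  [with Albedo=-5, SeaLevel=-25]  = -35

-35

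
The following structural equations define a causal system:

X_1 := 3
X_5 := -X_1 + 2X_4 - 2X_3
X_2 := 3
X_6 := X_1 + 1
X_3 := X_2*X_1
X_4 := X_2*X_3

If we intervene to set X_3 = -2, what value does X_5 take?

do(X_3=-2) replaces the equation X_3 := X_2*X_1 with the constant X_3 = -2.
X_4 = X_2*X_3  [with X_2=3, X_3=-2]  = -6
X_5 = -X_1 + 2X_4 - 2X_3  [with X_1=3, X_4=-6, X_3=-2]  = -11

-11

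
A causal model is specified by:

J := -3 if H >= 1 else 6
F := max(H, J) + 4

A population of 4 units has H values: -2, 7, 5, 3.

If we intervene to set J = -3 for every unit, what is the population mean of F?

7.25

do(J=-3) breaks J's dependence on H. With J=-3 fixed, F across the units is 2, 11, 9, 7, mean 7.25.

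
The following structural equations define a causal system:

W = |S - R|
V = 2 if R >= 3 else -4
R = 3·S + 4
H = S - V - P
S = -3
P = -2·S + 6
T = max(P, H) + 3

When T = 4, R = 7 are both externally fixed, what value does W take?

10

Setting T = 4, R = 7 by intervention discards those variables' equations.
W = |S - R|  [with S=-3, R=7]  = 10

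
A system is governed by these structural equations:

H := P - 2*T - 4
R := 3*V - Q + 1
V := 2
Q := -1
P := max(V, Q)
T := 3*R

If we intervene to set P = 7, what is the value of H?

-45

The intervention breaks the incoming arrows to P: P := max(V, Q) no longer applies, and P = 7.
R = 3*V - Q + 1  [with V=2, Q=-1]  = 8
T = 3*R  [with R=8]  = 24
H = P - 2*T - 4  [with P=7, T=24]  = -45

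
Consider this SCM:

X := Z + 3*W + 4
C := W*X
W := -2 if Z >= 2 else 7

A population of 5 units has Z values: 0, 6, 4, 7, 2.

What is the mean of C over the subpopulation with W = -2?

-5.5

Conditioning on W=-2 selects the 4 unit(s) with Z ∈ {6, 4, 7, 2}. Their C values: -8, -4, -10, 0. Mean = -5.5.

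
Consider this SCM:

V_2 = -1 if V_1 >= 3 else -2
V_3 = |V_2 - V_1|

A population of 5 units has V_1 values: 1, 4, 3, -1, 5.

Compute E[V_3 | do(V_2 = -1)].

3.4

Under do(V_2=-1), V_2's equation is replaced by V_2=-1 for every unit. Per-unit V_3: 2, 5, 4, 0, 6. Mean = 3.4.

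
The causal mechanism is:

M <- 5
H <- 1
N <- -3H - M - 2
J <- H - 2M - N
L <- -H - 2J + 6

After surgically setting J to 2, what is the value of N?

-10

Under do(J=2), the mechanism J <- H - 2M - N is discarded; J is fixed at 2.
Since N is not a descendant of the intervened variable, it is unaffected.
N = -3H - M - 2  [with H=1, M=5]  = -10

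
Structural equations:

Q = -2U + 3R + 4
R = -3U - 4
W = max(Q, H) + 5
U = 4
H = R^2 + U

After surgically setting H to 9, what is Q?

The intervention breaks the incoming arrows to H: H = R^2 + U no longer applies, and H = 9.
Q is not downstream of the intervention, so its value is determined by the original equations.
R = -3U - 4  [with U=4]  = -16
Q = -2U + 3R + 4  [with U=4, R=-16]  = -52

-52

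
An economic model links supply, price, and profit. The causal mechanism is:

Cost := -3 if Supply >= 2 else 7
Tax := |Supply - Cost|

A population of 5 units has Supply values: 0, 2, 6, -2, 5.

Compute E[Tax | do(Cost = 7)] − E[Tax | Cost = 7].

The intervention sets Cost=7 in all 5 units regardless of Supply. Recomputing Tax per unit gives 7, 5, 1, 9, 2; average 4.8.
E[Tax|Cost=7] averages over only the 2 units with Cost=7 (Supply = 0, -2): Tax = 7, 9, mean 8.
Difference = 4.8 − 8 = -3.2.

-3.2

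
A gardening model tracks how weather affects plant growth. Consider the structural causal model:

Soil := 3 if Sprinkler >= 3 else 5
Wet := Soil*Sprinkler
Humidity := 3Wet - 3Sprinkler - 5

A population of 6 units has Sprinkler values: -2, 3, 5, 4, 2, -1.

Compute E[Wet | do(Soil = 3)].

5.5

Every unit gets Soil=3 under the intervention. Wet values become -6, 9, 15, 12, 6, -3; E[Wet|do(Soil=3)] = 5.5.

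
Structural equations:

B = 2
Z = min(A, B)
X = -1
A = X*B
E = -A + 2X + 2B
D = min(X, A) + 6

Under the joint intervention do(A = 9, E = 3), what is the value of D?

5

Setting A = 9, E = 3 by intervention discards those variables' equations.
D = min(X, A) + 6  [with X=-1, A=9]  = 5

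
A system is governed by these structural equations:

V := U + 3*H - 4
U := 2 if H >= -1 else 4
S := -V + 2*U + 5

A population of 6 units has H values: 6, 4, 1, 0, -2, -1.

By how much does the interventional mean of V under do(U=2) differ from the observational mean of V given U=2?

-2

The intervention sets U=2 in all 6 units regardless of H. Recomputing V per unit gives 16, 10, 1, -2, -8, -5; average 2.
Conditioning on U=2 selects the 5 unit(s) with H ∈ {6, 4, 1, 0, -1}. Their V values: 16, 10, 1, -2, -5. Mean = 4.
Difference = 2 − 4 = -2.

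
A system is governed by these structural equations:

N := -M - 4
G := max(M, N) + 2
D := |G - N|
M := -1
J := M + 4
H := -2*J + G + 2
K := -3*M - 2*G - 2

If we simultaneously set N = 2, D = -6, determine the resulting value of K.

-7

Setting N = 2, D = -6 by intervention discards those variables' equations.
G = max(M, N) + 2  [with M=-1, N=2]  = 4
K = -3*M - 2*G - 2  [with M=-1, G=4]  = -7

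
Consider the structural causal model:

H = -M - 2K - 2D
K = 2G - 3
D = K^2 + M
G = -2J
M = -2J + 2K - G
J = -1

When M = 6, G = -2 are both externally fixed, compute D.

55

The joint intervention fixes M = 6, G = -2, removing each variable's own equation.
K = 2G - 3  [with G=-2]  = -7
D = K^2 + M  [with K=-7, M=6]  = 55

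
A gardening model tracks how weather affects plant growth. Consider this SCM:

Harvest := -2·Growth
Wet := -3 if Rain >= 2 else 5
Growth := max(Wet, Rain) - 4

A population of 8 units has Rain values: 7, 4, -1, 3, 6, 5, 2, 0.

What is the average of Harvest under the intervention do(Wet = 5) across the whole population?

-2.75

Every unit gets Wet=5 under the intervention. Harvest values become -6, -2, -2, -2, -4, -2, -2, -2; E[Harvest|do(Wet=5)] = -2.75.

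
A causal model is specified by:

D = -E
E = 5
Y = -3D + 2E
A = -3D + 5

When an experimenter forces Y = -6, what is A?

Under do(Y=-6), the mechanism Y = -3D + 2E is discarded; Y is fixed at -6.
Since A is not a descendant of the intervened variable, it is unaffected.
D = -E  [with E=5]  = -5
A = -3D + 5  [with D=-5]  = 20

20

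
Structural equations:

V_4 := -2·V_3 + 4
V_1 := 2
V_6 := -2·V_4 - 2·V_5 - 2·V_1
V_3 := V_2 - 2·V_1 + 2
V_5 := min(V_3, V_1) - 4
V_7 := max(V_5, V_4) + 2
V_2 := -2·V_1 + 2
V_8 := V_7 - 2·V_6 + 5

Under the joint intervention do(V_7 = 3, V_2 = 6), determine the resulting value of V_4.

-4

Under do(V_7 = 3, V_2 = 6), each intervened variable's structural equation is replaced by its fixed value.
V_3 = V_2 - 2·V_1 + 2  [with V_2=6, V_1=2]  = 4
V_4 = -2·V_3 + 4  [with V_3=4]  = -4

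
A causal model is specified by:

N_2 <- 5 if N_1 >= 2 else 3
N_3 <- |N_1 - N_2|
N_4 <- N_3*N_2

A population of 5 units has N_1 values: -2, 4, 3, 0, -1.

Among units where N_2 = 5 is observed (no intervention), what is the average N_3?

Observing N_2=5 restricts to units where N_2's equation naturally yields 5: N_1 ∈ {4, 3}. In that subpopulation N_3 = 1, 2, mean 1.5.

1.5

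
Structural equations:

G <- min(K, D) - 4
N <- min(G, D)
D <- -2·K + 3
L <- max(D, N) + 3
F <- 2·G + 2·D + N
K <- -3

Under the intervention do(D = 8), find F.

do(D=8) replaces the equation D <- -2·K + 3 with the constant D = 8.
G = min(K, D) - 4  [with K=-3, D=8]  = -7
N = min(G, D)  [with G=-7, D=8]  = -7
F = 2·G + 2·D + N  [with G=-7, D=8, N=-7]  = -5

-5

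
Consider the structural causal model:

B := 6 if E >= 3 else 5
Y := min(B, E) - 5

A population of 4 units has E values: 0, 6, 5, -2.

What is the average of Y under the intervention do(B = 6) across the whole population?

-2.75

Under do(B=6), B's equation is replaced by B=6 for every unit. Per-unit Y: -5, 1, 0, -7. Mean = -2.75.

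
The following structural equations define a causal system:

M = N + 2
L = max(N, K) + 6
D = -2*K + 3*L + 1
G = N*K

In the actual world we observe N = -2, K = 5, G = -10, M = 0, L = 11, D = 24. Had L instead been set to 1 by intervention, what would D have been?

The intervention breaks the incoming arrows to L: L = max(N, K) + 6 no longer applies, and L = 1.
D = -2*K + 3*L + 1  [with K=5, L=1]  = -6

-6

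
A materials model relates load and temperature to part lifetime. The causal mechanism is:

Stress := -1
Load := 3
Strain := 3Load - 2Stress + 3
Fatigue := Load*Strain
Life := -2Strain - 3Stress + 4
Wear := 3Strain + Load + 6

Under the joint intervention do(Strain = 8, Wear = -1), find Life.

Setting Strain = 8, Wear = -1 by intervention discards those variables' equations.
Life = -2Strain - 3Stress + 4  [with Strain=8, Stress=-1]  = -9

-9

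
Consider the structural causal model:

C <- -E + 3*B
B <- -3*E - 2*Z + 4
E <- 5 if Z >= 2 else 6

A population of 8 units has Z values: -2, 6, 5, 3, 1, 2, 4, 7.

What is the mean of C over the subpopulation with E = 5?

Conditioning on E=5 selects the 6 unit(s) with Z ∈ {6, 5, 3, 2, 4, 7}. Their C values: -74, -68, -56, -50, -62, -80. Mean = -65.

-65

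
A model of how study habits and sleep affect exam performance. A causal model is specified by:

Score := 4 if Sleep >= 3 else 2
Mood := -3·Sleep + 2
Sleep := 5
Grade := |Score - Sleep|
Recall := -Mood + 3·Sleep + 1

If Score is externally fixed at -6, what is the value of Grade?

11

do(Score=-6) replaces the equation Score := 4 if Sleep >= 3 else 2 with the constant Score = -6.
Grade = |Score - Sleep|  [with Score=-6, Sleep=5]  = 11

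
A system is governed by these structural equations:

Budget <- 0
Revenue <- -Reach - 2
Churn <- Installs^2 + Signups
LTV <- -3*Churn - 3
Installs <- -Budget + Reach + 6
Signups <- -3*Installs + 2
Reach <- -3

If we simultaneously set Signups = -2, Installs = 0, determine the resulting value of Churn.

The joint intervention fixes Signups = -2, Installs = 0, removing each variable's own equation.
Churn = Installs^2 + Signups  [with Installs=0, Signups=-2]  = -2

-2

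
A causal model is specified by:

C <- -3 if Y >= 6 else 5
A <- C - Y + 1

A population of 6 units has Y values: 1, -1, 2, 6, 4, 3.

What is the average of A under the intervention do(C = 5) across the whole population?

3.5

do(C=5) breaks C's dependence on Y. With C=5 fixed, A across the units is 5, 7, 4, 0, 2, 3, mean 3.5.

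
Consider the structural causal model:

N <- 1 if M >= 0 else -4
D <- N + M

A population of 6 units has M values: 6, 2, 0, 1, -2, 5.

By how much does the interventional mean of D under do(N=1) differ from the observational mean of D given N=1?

Under do(N=1), N's equation is replaced by N=1 for every unit. Per-unit D: 7, 3, 1, 2, -1, 6. Mean = 3.
Observing N=1 restricts to units where N's equation naturally yields 1: M ∈ {6, 2, 0, 1, 5}. In that subpopulation D = 7, 3, 1, 2, 6, mean 3.8.
Difference = 3 − 3.8 = -0.8.

-0.8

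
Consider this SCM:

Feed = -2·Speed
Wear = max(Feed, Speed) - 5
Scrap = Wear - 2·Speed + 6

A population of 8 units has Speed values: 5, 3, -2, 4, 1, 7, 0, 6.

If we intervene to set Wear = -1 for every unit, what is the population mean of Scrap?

-1

do(Wear=-1) breaks Wear's dependence on Speed. With Wear=-1 fixed, Scrap across the units is -5, -1, 9, -3, 3, -9, 5, -7, mean -1.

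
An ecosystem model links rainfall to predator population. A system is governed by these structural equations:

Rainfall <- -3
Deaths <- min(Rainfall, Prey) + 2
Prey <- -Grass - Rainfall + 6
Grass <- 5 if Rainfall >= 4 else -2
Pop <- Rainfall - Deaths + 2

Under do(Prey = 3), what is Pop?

0

do(Prey=3) replaces the equation Prey <- -Grass - Rainfall + 6 with the constant Prey = 3.
Deaths = min(Rainfall, Prey) + 2  [with Rainfall=-3, Prey=3]  = -1
Pop = Rainfall - Deaths + 2  [with Rainfall=-3, Deaths=-1]  = 0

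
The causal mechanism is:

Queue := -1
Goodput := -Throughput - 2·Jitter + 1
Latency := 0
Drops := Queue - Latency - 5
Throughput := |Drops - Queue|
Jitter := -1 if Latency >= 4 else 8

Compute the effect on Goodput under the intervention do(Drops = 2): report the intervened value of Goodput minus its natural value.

The intervention breaks the incoming arrows to Drops: Drops := Queue - Latency - 5 no longer applies, and Drops = 2.
Jitter = -1 if Latency >= 4 else 8  [with Latency=0]  = 8
Throughput = |Drops - Queue|  [with Drops=2, Queue=-1]  = 3
Goodput = -Throughput - 2·Jitter + 1  [with Throughput=3, Jitter=8]  = -18
Without intervention: Drops = Queue - Latency - 5  [with Queue=-1, Latency=0]  = -6; Jitter = -1 if Latency >= 4 else 8  [with Latency=0]  = 8; Throughput = |Drops - Queue|  [with Drops=-6, Queue=-1]  = 5; Goodput = -Throughput - 2·Jitter + 1  [with Throughput=5, Jitter=8]  = -20.
Change = -18 − (-20) = 2.

2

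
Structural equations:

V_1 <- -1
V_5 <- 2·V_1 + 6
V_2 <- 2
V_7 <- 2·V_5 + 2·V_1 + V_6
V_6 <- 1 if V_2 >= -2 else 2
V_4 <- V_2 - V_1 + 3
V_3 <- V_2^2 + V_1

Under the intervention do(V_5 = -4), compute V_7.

-9

Under do(V_5=-4), the mechanism V_5 <- 2·V_1 + 6 is discarded; V_5 is fixed at -4.
V_6 = 1 if V_2 >= -2 else 2  [with V_2=2]  = 1
V_7 = 2·V_5 + 2·V_1 + V_6  [with V_5=-4, V_1=-1, V_6=1]  = -9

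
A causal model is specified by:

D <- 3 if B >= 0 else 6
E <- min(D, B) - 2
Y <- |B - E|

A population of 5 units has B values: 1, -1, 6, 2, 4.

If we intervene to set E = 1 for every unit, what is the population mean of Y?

2.2

do(E=1) breaks E's dependence on B. With E=1 fixed, Y across the units is 0, 2, 5, 1, 3, mean 2.2.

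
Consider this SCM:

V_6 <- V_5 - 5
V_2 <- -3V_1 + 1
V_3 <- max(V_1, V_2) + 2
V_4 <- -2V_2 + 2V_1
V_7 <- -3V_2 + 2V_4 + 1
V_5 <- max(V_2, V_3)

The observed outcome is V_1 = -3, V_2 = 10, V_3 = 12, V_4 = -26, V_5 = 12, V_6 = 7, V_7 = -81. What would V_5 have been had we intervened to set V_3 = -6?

do(V_3=-6) replaces the equation V_3 <- max(V_1, V_2) + 2 with the constant V_3 = -6.
V_2 = -3V_1 + 1  [with V_1=-3]  = 10
V_5 = max(V_2, V_3)  [with V_2=10, V_3=-6]  = 10

10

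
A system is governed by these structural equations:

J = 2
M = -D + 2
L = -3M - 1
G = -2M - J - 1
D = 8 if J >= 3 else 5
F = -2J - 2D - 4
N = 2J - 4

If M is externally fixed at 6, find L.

-19

The intervention breaks the incoming arrows to M: M = -D + 2 no longer applies, and M = 6.
L = -3M - 1  [with M=6]  = -19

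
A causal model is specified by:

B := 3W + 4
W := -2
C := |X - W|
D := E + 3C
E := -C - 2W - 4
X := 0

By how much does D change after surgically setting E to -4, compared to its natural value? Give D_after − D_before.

Under do(E=-4), the mechanism E := -C - 2W - 4 is discarded; E is fixed at -4.
C = |X - W|  [with X=0, W=-2]  = 2
D = E + 3C  [with E=-4, C=2]  = 2
Without intervention: C = |X - W|  [with X=0, W=-2]  = 2; E = -C - 2W - 4  [with C=2, W=-2]  = -2; D = E + 3C  [with E=-2, C=2]  = 4.
Change = 2 − 4 = -2.

-2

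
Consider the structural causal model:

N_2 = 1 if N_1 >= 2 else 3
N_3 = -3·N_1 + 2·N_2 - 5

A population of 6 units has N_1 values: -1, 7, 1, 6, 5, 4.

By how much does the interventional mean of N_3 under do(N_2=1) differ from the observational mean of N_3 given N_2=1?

The intervention sets N_2=1 in all 6 units regardless of N_1. Recomputing N_3 per unit gives 0, -24, -6, -21, -18, -15; average -14.
E[N_3|N_2=1] averages over only the 4 units with N_2=1 (N_1 = 7, 6, 5, 4): N_3 = -24, -21, -18, -15, mean -19.5.
Difference = -14 − (-19.5) = 5.5.

5.5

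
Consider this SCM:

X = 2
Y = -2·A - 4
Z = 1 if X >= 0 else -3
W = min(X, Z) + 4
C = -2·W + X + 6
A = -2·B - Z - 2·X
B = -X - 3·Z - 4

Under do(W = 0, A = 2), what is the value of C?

Setting W = 0, A = 2 by intervention discards those variables' equations.
C = -2·W + X + 6  [with W=0, X=2]  = 8

8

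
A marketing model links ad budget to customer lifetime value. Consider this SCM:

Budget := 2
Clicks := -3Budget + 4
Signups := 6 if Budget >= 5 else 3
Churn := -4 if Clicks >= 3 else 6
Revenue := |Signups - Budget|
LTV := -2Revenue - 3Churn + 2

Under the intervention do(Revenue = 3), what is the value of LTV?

-22

The intervention breaks the incoming arrows to Revenue: Revenue := |Signups - Budget| no longer applies, and Revenue = 3.
Clicks = -3Budget + 4  [with Budget=2]  = -2
Churn = -4 if Clicks >= 3 else 6  [with Clicks=-2]  = 6
LTV = -2Revenue - 3Churn + 2  [with Revenue=3, Churn=6]  = -22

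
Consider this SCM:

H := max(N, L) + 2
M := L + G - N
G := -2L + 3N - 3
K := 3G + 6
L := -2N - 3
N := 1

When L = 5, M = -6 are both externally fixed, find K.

Setting L = 5, M = -6 by intervention discards those variables' equations.
G = -2L + 3N - 3  [with L=5, N=1]  = -10
K = 3G + 6  [with G=-10]  = -24

-24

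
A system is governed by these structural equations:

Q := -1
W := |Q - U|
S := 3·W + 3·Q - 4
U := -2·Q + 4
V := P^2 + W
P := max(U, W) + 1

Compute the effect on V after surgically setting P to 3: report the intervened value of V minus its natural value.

-55

The intervention breaks the incoming arrows to P: P := max(U, W) + 1 no longer applies, and P = 3.
U = -2·Q + 4  [with Q=-1]  = 6
W = |Q - U|  [with Q=-1, U=6]  = 7
V = P^2 + W  [with P=3, W=7]  = 16
Without intervention: U = -2·Q + 4  [with Q=-1]  = 6; W = |Q - U|  [with Q=-1, U=6]  = 7; P = max(U, W) + 1  [with U=6, W=7]  = 8; V = P^2 + W  [with P=8, W=7]  = 71.
Change = 16 − 71 = -55.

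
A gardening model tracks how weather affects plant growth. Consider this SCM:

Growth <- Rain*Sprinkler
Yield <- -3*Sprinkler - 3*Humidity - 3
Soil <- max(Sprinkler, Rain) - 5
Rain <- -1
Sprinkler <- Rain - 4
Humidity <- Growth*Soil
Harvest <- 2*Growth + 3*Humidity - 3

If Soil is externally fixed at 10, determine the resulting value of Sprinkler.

Under do(Soil=10), the mechanism Soil <- max(Sprinkler, Rain) - 5 is discarded; Soil is fixed at 10.
Since Sprinkler is not a descendant of the intervened variable, it is unaffected.
Sprinkler = Rain - 4  [with Rain=-1]  = -5

-5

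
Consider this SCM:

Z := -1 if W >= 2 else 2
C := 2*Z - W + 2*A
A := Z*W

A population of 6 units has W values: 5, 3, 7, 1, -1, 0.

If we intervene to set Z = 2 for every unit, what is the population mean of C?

11.5

Every unit gets Z=2 under the intervention. C values become 19, 13, 25, 7, 1, 4; E[C|do(Z=2)] = 11.5.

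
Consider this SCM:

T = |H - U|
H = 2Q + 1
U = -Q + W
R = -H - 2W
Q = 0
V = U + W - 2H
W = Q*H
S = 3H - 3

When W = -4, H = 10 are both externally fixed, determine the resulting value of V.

-28

Setting W = -4, H = 10 by intervention discards those variables' equations.
U = -Q + W  [with Q=0, W=-4]  = -4
V = U + W - 2H  [with U=-4, W=-4, H=10]  = -28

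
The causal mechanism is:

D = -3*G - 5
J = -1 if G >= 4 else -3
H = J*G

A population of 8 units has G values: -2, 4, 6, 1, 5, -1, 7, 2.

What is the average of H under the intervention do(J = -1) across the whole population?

-2.75

The intervention sets J=-1 in all 8 units regardless of G. Recomputing H per unit gives 2, -4, -6, -1, -5, 1, -7, -2; average -2.75.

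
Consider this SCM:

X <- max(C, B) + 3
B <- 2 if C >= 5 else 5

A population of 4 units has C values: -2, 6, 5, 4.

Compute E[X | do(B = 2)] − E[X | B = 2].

Every unit gets B=2 under the intervention. X values become 5, 9, 8, 7; E[X|do(B=2)] = 7.25.
Conditioning on B=2 selects the 2 unit(s) with C ∈ {6, 5}. Their X values: 9, 8. Mean = 8.5.
Difference = 7.25 − 8.5 = -1.25.

-1.25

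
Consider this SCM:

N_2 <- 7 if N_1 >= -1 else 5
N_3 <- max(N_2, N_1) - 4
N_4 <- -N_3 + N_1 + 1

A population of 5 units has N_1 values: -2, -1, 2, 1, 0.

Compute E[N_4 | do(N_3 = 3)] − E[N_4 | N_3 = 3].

Every unit gets N_3=3 under the intervention. N_4 values become -4, -3, 0, -1, -2; E[N_4|do(N_3=3)] = -2.
Observing N_3=3 restricts to units where N_3's equation naturally yields 3: N_1 ∈ {-1, 2, 1, 0}. In that subpopulation N_4 = -3, 0, -1, -2, mean -1.5.
Difference = -2 − (-1.5) = -0.5.

-0.5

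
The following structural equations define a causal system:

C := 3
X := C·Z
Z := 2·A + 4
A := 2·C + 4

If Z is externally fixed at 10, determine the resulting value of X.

The intervention breaks the incoming arrows to Z: Z := 2·A + 4 no longer applies, and Z = 10.
X = C·Z  [with C=3, Z=10]  = 30

30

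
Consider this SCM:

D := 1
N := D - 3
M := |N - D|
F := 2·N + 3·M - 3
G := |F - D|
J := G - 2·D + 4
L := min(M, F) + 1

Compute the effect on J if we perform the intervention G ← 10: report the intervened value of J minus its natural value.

The intervention breaks the incoming arrows to G: G := |F - D| no longer applies, and G = 10.
J = G - 2·D + 4  [with G=10, D=1]  = 12
Without intervention: N = D - 3  [with D=1]  = -2; M = |N - D|  [with N=-2, D=1]  = 3; F = 2·N + 3·M - 3  [with N=-2, M=3]  = 2; G = |F - D|  [with F=2, D=1]  = 1; J = G - 2·D + 4  [with G=1, D=1]  = 3.
Change = 12 − 3 = 9.

9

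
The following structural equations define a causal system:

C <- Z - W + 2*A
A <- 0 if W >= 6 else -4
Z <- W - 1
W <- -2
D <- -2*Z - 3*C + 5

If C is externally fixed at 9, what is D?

-16

Intervening sets C = 9 and removes its equation (C <- Z - W + 2*A).
Z = W - 1  [with W=-2]  = -3
D = -2*Z - 3*C + 5  [with Z=-3, C=9]  = -16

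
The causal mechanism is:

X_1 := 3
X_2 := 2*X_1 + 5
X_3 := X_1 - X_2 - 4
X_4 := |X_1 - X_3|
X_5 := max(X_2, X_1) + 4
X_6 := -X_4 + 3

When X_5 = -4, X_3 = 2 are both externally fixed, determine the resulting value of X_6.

2

The joint intervention fixes X_5 = -4, X_3 = 2, removing each variable's own equation.
X_4 = |X_1 - X_3|  [with X_1=3, X_3=2]  = 1
X_6 = -X_4 + 3  [with X_4=1]  = 2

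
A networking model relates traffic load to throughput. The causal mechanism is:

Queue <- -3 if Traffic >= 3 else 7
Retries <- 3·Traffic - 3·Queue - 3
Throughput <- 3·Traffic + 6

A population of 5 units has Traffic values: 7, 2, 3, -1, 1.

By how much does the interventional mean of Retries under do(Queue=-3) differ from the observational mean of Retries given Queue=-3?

-7.8

The intervention sets Queue=-3 in all 5 units regardless of Traffic. Recomputing Retries per unit gives 27, 12, 15, 3, 9; average 13.2.
Conditioning on Queue=-3 selects the 2 unit(s) with Traffic ∈ {7, 3}. Their Retries values: 27, 15. Mean = 21.
Difference = 13.2 − 21 = -7.8.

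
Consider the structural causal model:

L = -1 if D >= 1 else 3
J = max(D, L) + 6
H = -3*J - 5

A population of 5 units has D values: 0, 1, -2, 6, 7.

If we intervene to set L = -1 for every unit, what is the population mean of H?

-30.8

Under do(L=-1), L's equation is replaced by L=-1 for every unit. Per-unit H: -23, -26, -20, -41, -44. Mean = -30.8.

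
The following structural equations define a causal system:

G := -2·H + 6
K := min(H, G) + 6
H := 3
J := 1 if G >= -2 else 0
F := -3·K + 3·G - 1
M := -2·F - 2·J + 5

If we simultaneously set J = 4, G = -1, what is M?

35

The joint intervention fixes J = 4, G = -1, removing each variable's own equation.
K = min(H, G) + 6  [with H=3, G=-1]  = 5
F = -3·K + 3·G - 1  [with K=5, G=-1]  = -19
M = -2·F - 2·J + 5  [with F=-19, J=4]  = 35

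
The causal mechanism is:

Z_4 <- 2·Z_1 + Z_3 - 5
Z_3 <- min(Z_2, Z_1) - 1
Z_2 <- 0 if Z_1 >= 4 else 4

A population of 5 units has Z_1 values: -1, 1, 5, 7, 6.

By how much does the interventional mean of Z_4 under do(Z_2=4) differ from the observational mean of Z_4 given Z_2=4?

9.6

do(Z_2=4) breaks Z_2's dependence on Z_1. With Z_2=4 fixed, Z_4 across the units is -9, -3, 8, 12, 10, mean 3.6.
E[Z_4|Z_2=4] averages over only the 2 units with Z_2=4 (Z_1 = -1, 1): Z_4 = -9, -3, mean -6.
Difference = 3.6 − (-6) = 9.6.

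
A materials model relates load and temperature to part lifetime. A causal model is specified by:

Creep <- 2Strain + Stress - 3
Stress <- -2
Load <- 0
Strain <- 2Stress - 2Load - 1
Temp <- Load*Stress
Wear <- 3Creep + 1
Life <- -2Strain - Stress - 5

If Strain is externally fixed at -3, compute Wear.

The intervention breaks the incoming arrows to Strain: Strain <- 2Stress - 2Load - 1 no longer applies, and Strain = -3.
Creep = 2Strain + Stress - 3  [with Strain=-3, Stress=-2]  = -11
Wear = 3Creep + 1  [with Creep=-11]  = -32

-32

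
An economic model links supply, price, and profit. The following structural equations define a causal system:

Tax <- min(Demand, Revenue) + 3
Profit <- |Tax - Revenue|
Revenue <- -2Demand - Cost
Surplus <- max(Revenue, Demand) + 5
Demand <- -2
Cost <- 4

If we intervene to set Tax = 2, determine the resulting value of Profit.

Intervening sets Tax = 2 and removes its equation (Tax <- min(Demand, Revenue) + 3).
Revenue = -2Demand - Cost  [with Demand=-2, Cost=4]  = 0
Profit = |Tax - Revenue|  [with Tax=2, Revenue=0]  = 2

2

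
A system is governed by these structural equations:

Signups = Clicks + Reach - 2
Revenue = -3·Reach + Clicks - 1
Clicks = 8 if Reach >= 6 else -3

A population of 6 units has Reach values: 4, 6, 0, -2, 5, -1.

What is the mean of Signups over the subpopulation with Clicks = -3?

Observing Clicks=-3 restricts to units where Clicks's equation naturally yields -3: Reach ∈ {4, 0, -2, 5, -1}. In that subpopulation Signups = -1, -5, -7, 0, -6, mean -3.8.

-3.8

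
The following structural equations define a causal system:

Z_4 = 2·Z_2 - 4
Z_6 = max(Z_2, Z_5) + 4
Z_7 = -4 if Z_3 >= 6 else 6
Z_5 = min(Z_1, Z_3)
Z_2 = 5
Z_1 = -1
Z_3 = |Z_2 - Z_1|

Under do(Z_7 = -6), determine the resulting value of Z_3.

Intervening sets Z_7 = -6 and removes its equation (Z_7 = -4 if Z_3 >= 6 else 6).
Z_3 is not downstream of the intervention, so its value is determined by the original equations.
Z_3 = |Z_2 - Z_1|  [with Z_2=5, Z_1=-1]  = 6

6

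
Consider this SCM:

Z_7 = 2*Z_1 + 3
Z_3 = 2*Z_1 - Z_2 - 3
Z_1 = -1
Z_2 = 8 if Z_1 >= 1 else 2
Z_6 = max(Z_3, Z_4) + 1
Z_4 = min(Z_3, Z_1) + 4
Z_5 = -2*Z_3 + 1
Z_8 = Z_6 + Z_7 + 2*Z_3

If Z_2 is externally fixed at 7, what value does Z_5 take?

25

do(Z_2=7) replaces the equation Z_2 = 8 if Z_1 >= 1 else 2 with the constant Z_2 = 7.
Z_3 = 2*Z_1 - Z_2 - 3  [with Z_1=-1, Z_2=7]  = -12
Z_5 = -2*Z_3 + 1  [with Z_3=-12]  = 25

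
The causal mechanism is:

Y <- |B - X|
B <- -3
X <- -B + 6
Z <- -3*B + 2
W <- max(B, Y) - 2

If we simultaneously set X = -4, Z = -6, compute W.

The joint intervention fixes X = -4, Z = -6, removing each variable's own equation.
Y = |B - X|  [with B=-3, X=-4]  = 1
W = max(B, Y) - 2  [with B=-3, Y=1]  = -1

-1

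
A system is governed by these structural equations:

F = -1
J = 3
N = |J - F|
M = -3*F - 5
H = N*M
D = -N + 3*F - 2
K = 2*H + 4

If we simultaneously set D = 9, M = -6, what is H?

Setting D = 9, M = -6 by intervention discards those variables' equations.
N = |J - F|  [with J=3, F=-1]  = 4
H = N*M  [with N=4, M=-6]  = -24

-24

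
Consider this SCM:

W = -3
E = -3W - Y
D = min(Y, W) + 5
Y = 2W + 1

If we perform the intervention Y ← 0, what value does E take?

Under do(Y=0), the mechanism Y = 2W + 1 is discarded; Y is fixed at 0.
E = -3W - Y  [with W=-3, Y=0]  = 9

9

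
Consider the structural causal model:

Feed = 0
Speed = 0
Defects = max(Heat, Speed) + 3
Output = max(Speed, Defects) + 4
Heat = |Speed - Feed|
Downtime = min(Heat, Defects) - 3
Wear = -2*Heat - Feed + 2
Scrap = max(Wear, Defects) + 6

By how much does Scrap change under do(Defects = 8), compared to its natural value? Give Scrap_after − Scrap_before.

5

The intervention breaks the incoming arrows to Defects: Defects = max(Heat, Speed) + 3 no longer applies, and Defects = 8.
Heat = |Speed - Feed|  [with Speed=0, Feed=0]  = 0
Wear = -2*Heat - Feed + 2  [with Heat=0, Feed=0]  = 2
Scrap = max(Wear, Defects) + 6  [with Wear=2, Defects=8]  = 14
Without intervention: Heat = |Speed - Feed|  [with Speed=0, Feed=0]  = 0; Wear = -2*Heat - Feed + 2  [with Heat=0, Feed=0]  = 2; Defects = max(Heat, Speed) + 3  [with Heat=0, Speed=0]  = 3; Scrap = max(Wear, Defects) + 6  [with Wear=2, Defects=3]  = 9.
Change = 14 − 9 = 5.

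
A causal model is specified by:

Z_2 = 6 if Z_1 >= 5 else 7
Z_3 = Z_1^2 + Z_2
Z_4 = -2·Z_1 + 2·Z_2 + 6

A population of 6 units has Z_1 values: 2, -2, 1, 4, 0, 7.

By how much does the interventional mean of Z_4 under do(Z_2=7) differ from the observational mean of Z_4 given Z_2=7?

-2

do(Z_2=7) breaks Z_2's dependence on Z_1. With Z_2=7 fixed, Z_4 across the units is 16, 24, 18, 12, 20, 6, mean 16.
Observing Z_2=7 restricts to units where Z_2's equation naturally yields 7: Z_1 ∈ {2, -2, 1, 4, 0}. In that subpopulation Z_4 = 16, 24, 18, 12, 20, mean 18.
Difference = 16 − 18 = -2.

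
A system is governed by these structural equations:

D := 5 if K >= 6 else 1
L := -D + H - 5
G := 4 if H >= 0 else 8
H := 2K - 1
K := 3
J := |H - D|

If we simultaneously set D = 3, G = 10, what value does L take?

-3

Setting D = 3, G = 10 by intervention discards those variables' equations.
H = 2K - 1  [with K=3]  = 5
L = -D + H - 5  [with D=3, H=5]  = -3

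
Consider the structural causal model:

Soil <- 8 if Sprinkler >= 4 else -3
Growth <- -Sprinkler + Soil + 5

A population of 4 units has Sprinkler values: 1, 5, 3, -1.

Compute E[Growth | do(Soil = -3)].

Under do(Soil=-3), Soil's equation is replaced by Soil=-3 for every unit. Per-unit Growth: 1, -3, -1, 3. Mean = 0.

0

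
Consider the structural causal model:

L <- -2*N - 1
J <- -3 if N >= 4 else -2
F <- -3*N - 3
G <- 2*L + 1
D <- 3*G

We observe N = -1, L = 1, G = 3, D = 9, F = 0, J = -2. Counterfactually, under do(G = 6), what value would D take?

18

The intervention breaks the incoming arrows to G: G <- 2*L + 1 no longer applies, and G = 6.
D = 3*G  [with G=6]  = 18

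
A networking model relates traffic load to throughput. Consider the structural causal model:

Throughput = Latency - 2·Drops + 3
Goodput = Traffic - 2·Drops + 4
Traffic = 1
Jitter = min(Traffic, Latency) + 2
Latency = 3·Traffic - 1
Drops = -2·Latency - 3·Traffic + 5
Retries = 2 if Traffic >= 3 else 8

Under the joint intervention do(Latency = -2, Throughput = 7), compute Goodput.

Setting Latency = -2, Throughput = 7 by intervention discards those variables' equations.
Drops = -2·Latency - 3·Traffic + 5  [with Latency=-2, Traffic=1]  = 6
Goodput = Traffic - 2·Drops + 4  [with Traffic=1, Drops=6]  = -7

-7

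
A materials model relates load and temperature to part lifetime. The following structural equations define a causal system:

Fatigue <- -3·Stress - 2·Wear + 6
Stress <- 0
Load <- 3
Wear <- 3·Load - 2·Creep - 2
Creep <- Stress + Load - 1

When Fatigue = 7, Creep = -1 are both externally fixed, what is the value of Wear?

9

Under do(Fatigue = 7, Creep = -1), each intervened variable's structural equation is replaced by its fixed value.
Wear = 3·Load - 2·Creep - 2  [with Load=3, Creep=-1]  = 9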